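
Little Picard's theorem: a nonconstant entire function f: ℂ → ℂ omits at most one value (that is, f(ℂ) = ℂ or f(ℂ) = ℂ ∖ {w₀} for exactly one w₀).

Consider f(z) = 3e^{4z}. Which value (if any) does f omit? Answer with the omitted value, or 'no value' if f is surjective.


Little Picard bounds the complement of f(ℂ) to at most one point.
e^{4z} is never zero on ℂ, so 3·e^{4z} takes every value in ℂ ∖ {0}. Adding 0 shifts the range to ℂ ∖ {0}. Thus f omits exactly the value 0.

Omitted value: 0.


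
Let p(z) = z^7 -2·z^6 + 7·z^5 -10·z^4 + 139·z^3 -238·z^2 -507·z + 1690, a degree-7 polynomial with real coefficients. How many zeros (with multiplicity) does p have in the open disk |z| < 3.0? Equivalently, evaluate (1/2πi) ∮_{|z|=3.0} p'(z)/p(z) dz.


The zeros of p are: (-2 + 3i), (-2 - 3i), -2, (2 + 3i), (2 - 3i), (2 + 1i), (2 - 1i).
Their magnitudes are: 3.606, 3.606, 2, 3.606, 3.606, 2.236, 2.236.
Zeros with |z| < R = 3.0: -2, (2 + 1i), (2 - 1i).
Count = 3.
By the argument principle, (1/2πi) ∮_{|z|=R} p'(z)/p(z) dz equals exactly this count.

Number of zeros inside |z| < 3.0: 3.


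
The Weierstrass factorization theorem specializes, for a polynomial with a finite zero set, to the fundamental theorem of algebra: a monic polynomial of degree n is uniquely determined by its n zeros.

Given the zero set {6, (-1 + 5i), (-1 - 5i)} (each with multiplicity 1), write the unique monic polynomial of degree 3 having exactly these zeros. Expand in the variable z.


The polynomial is p(z) = ∏_{α ∈ S} (z − α), where S = {6, (-1 + 5i), (-1 - 5i)}.
Expanding the product yields: p(z) = z^3 -4·z^2 + 14·z -156.
Note conjugate pairs combine to real quadratics: (z − (-1+5i))(z − (-1−5i)) = z² + 2z + 26.
The resulting polynomial has degree 3 and real coefficients as required.

p(z) = z^3 -4·z^2 + 14·z -156.


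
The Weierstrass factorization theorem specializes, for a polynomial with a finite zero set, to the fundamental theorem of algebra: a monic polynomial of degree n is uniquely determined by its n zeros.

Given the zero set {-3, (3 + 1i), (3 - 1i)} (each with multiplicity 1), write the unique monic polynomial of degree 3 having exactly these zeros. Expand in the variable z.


The polynomial is p(z) = ∏_{α ∈ S} (z − α), where S = {-3, (3 + 1i), (3 - 1i)}.
Expanding the product yields: p(z) = z^3 -3·z^2 -8·z + 30.
Note conjugate pairs combine to real quadratics: (z − (3+1i))(z − (3−1i)) = z² − 6z + 10.
The resulting polynomial has degree 3 and real coefficients as required.

p(z) = z^3 -3·z^2 -8·z + 30.


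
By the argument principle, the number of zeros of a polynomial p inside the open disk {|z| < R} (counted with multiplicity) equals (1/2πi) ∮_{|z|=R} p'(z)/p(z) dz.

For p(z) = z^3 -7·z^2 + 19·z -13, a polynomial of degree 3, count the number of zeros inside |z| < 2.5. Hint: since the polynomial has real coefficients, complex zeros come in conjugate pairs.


The zeros of p are: (3 + 2i), (3 - 2i), 1.
Their magnitudes are: 3.606, 3.606, 1.
Zeros with |z| < R = 2.5: 1.
Count = 1.
By the argument principle, (1/2πi) ∮_{|z|=R} p'(z)/p(z) dz equals exactly this count.

Number of zeros inside |z| < 2.5: 1.


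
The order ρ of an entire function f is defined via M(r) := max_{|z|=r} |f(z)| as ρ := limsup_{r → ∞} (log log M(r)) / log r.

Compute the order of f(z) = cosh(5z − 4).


cosh(w) is a linear combination of e^{iw} and e^{−iw} (or e^w, e^{−w} in the hyperbolic case), so |cosh(w)| ≤ e^{|w|}. With w = 5z − 4, |w| ≤ 5|z| + 4 = 5r + 4 on |z| = r, giving M(r) ≤ e^{5r + 4}, so ρ ≤ 1. On a suitable ray (z = it for sin/cos; z = t for sinh/cosh, t real → ∞), |cosh(5z − 4)| grows like e^{5|t|}/2, so ρ ≥ 1. Hence ρ = 1.
Therefore ρ = 1.

Order ρ = 1.


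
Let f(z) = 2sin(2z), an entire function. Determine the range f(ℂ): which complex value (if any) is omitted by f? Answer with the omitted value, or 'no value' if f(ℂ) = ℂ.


Little Picard bounds the complement of f(ℂ) to at most one point.
sin is entire and surjective onto ℂ: for every w ∈ ℂ, sin(ζ) = w has a solution ζ ∈ ℂ (e.g., via the complex inverse arcsin). With ζ = 2z this gives z = ζ/(2). Then 2·sin(2z) takes every value in 2·ℂ = ℂ, and adding 0 is a bijection of ℂ. So f is surjective and omits no value. (Note: only on the real line is sin bounded by [−1, 1].)

Omitted value: no value.


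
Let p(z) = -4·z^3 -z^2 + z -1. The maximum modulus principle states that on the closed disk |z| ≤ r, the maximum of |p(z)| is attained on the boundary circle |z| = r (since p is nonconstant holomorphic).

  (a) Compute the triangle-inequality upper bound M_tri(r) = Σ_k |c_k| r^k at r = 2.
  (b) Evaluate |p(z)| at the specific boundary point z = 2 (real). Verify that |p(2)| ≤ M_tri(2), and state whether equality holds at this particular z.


Coefficients: c_0 = -1, c_1 = 1, c_2 = -1, c_3 = -4. Radius r = 2.
Part (a). Triangle bound: M_tri(r) = Σ_k |c_k| r^k
  = |-1|·2^0 + |1|·2^1 + |-1|·2^2 + |-4|·2^3
  = 1 + 2 + 4 + 32 = 39.
This bounds M(r) := max_{|z|=r} |p(z)| from above; equality holds iff all terms c_k z^k can be made to align in phase at a single z on |z|=r.
Part (b). At z = 2 (real, on the circle |z| = r):
  p(2) = (-1)·2^0 + (1)·2^1 + (-1)·2^2 + (-4)·2^3 = -35.
  |p(2)| = 35.
Check: |p(2)| = 35 ≤ 39 = M_tri(2). ✓ Equality does not hold at z = 2 (the coefficients have mixed signs, so the terms do not all align in phase there).

M_tri(2) = 39; |p(2)| = 35; equality at z=2: no.


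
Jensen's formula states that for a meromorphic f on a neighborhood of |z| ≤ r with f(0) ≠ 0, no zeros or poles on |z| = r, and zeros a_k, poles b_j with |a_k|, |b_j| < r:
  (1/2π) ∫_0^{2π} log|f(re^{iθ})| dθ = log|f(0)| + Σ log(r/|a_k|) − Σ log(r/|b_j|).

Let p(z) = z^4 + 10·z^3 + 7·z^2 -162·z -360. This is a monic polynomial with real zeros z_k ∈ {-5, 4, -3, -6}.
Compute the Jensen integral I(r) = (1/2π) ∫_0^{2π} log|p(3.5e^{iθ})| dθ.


Zeros: -6, -5, -3, 4; r = 3.5.
Inside |z| < r: -3. Outside (|z| ≥ r): -6, -5, 4.
p(0) = -360, so log|p(0)| = log(360) = 5.8861.
Apply Jensen: I(r) = log|p(0)| + Σ_k log(r/|z_k|), summed over zeros inside |z| < r.
  log(r/|z_k|) for z_k = -3: log(3.5/3) = 0.1542
  Outside zeros (-6, -5, 4) contribute nothing to the Jensen sum.
Sum over inside zeros: 0.1542.
I(r) = log|p(0)| + (inside sum) = 5.8861 + 0.1542 = 6.0403.
Note: since some zeros are outside |z| ≤ r, the simplified n·log(r) form does NOT apply — only the inside zeros contribute.

I(r) ≈ 6.0403.


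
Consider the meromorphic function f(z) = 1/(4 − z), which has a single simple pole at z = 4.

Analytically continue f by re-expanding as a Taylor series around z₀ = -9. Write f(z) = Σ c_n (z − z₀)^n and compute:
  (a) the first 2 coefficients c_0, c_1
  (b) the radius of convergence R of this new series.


Let w = z − z₀, so z = z₀ + w.
Then 4 − z = 4 − (z₀ + w) = (4 − z₀) − w = 13 − w.
f(z) = 1/(13 − w) = (1/(13)) · 1/(1 − w/(13)) = Σ_{n≥0} w^n / (13)^(n+1).
So c_n = 1/(13)^(n+1):
  c_0 = 1/(13)^1 = 1/13.
  c_1 = 1/(13)^2 = 1/169.
The series is valid for |w/d| < 1, i.e. |z − z₀| < |d|.
Radius of convergence: R = |4 − z₀| = |13| = 13 (distance from z₀ to the singularity z = 4).

c_0 = 1/13, c_1 = 1/169; R = 13.


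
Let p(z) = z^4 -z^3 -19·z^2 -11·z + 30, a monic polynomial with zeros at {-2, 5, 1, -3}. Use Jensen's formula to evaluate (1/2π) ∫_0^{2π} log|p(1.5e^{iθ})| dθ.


Zeros: -3, -2, 1, 5; r = 1.5.
Inside |z| < r: 1. Outside (|z| ≥ r): -3, -2, 5.
p(0) = 30, so log|p(0)| = log(30) = 3.4012.
Apply Jensen: I(r) = log|p(0)| + Σ_k log(r/|z_k|), summed over zeros inside |z| < r.
  log(r/|z_k|) for z_k = 1: log(1.5/1) = 0.4055
  Outside zeros (-3, -2, 5) contribute nothing to the Jensen sum.
Sum over inside zeros: 0.4055.
I(r) = log|p(0)| + (inside sum) = 3.4012 + 0.4055 = 3.8067.
Note: since some zeros are outside |z| ≤ r, the simplified n·log(r) form does NOT apply — only the inside zeros contribute.

I(r) ≈ 3.8067.


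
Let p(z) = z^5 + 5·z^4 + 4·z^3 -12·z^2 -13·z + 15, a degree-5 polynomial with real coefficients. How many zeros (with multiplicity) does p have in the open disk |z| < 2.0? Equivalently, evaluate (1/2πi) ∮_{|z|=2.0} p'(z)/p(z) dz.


The zeros of p are: 1, -3, (-2 + 1i), (-2 - 1i), 1.
Their magnitudes are: 1, 3, 2.236, 2.236, 1.
Zeros with |z| < R = 2.0: 1, 1.
Count = 2.
By the argument principle, (1/2πi) ∮_{|z|=R} p'(z)/p(z) dz equals exactly this count.

Number of zeros inside |z| < 2.0: 2.


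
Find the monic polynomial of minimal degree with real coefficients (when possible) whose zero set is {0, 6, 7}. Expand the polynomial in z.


The polynomial is p(z) = ∏_{α ∈ S} (z − α), where S = {0, 6, 7}.
Expanding the product yields: p(z) = z^3 -13·z^2 + 42·z.
The resulting polynomial has degree 3 and real coefficients as required.

p(z) = z^3 -13·z^2 + 42·z.


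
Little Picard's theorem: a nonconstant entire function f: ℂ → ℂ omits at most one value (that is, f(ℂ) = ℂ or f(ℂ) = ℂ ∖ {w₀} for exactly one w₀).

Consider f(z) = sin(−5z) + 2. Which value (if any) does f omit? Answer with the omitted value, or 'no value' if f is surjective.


Little Picard bounds the complement of f(ℂ) to at most one point.
sin is entire and surjective onto ℂ: for every w ∈ ℂ, sin(ζ) = w has a solution ζ ∈ ℂ (e.g., via the complex inverse arcsin). With ζ = −5z this gives z = ζ/(-5). Then 1·sin(−5z) takes every value in 1·ℂ = ℂ, and adding 2 is a bijection of ℂ. So f is surjective and omits no value. (Note: only on the real line is sin bounded by [−1, 1].)

Omitted value: no value.


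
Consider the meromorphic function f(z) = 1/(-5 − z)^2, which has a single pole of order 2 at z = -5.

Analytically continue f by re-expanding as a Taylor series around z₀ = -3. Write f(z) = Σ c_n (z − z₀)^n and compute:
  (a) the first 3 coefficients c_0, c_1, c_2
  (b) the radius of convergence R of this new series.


Let w = z − z₀, so z = z₀ + w.
Then -5 − z = -5 − (z₀ + w) = (-5 − z₀) − w = -2 − w.
f(z) = 1/(-2 − w)^2 = (1/(-2)^2) · (1 − w/(-2))^{−2}.
By the binomial series (1−u)^{−2} = Σ_{n≥0} C(n+1, 1) u^n for |u|<1, with u = w/(-2):
  c_n = C(n+1, 1) / (-2)^(n+2).
  c_0 = 1/(-2)^2 = 1/4.
  c_1 = 2/(-2)^3 = -1/4.
  c_2 = 3/(-2)^4 = 3/16.
The series is valid for |w/d| < 1, i.e. |z − z₀| < |d|.
Radius of convergence: R = |-5 − z₀| = |-2| = 2 (distance from z₀ to the singularity z = -5).

c_0 = 1/4, c_1 = -1/4, c_2 = 3/16; R = 2.


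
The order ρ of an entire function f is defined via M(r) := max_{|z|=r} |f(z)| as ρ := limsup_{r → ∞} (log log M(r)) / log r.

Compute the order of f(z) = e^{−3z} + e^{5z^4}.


Each summand is entire of order 1 and 4 respectively (as in the single-exponential case). The order of a sum is at most the max of the orders, so ρ ≤ 4. For the lower bound: on |z|=r choose arg z so that 5z^4 is real positive; then |e^{5z^4}| = e^{5r^4} while |e^{-3z}| ≤ e^{3r^1} = o(e^{5r^4}). So |f| ≥ e^{5r^4}(1 − o(1)) and ρ ≥ 4. Hence ρ = max(1, 4) = 4.
Therefore ρ = 4.

Order ρ = 4.


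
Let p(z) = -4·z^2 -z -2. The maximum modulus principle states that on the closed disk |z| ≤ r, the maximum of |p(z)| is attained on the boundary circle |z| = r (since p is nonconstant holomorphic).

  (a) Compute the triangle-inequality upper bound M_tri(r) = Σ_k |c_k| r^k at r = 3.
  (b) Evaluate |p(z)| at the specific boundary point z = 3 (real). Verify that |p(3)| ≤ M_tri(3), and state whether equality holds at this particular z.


Coefficients: c_0 = -2, c_1 = -1, c_2 = -4. Radius r = 3.
Part (a). Triangle bound: M_tri(r) = Σ_k |c_k| r^k
  = |-2|·3^0 + |-1|·3^1 + |-4|·3^2
  = 2 + 3 + 36 = 41.
This bounds M(r) := max_{|z|=r} |p(z)| from above; equality holds iff all terms c_k z^k can be made to align in phase at a single z on |z|=r.
Part (b). At z = 3 (real, on the circle |z| = r):
  p(3) = (-2)·3^0 + (-1)·3^1 + (-4)·3^2 = -41.
  |p(3)| = 41.
Since all nonzero coefficients share the same sign, |p(3)| = 41 = M_tri(3); the triangle bound is attained at z = 3, so in fact M(r) = 41.

M_tri(3) = 41; |p(3)| = 41; equality at z=3: yes.


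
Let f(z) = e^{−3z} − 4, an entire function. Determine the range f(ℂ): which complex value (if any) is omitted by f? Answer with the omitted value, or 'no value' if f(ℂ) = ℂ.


Little Picard bounds the complement of f(ℂ) to at most one point.
e^{−3z} is never zero on ℂ, so 1·e^{−3z} takes every value in ℂ ∖ {0}. Adding -4 shifts the range to ℂ ∖ {-4}. Thus f omits exactly the value -4.

Omitted value: -4.


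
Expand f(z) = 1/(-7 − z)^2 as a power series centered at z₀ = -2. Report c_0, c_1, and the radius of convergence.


Let w = z − z₀, so z = z₀ + w.
Then -7 − z = -7 − (z₀ + w) = (-7 − z₀) − w = -5 − w.
f(z) = 1/(-5 − w)^2 = (1/(-5)^2) · (1 − w/(-5))^{−2}.
By the binomial series (1−u)^{−2} = Σ_{n≥0} C(n+1, 1) u^n for |u|<1, with u = w/(-5):
  c_n = C(n+1, 1) / (-5)^(n+2).
  c_0 = 1/(-5)^2 = 1/25.
  c_1 = 2/(-5)^3 = -2/125.
The series is valid for |w/d| < 1, i.e. |z − z₀| < |d|.
Radius of convergence: R = |-7 − z₀| = |-5| = 5 (distance from z₀ to the singularity z = -7).

c_0 = 1/25, c_1 = -2/125; R = 5.


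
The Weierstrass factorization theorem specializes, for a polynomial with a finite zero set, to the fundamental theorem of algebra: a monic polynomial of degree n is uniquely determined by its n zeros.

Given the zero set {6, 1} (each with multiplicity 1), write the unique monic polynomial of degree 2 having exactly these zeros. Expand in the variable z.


The polynomial is p(z) = ∏_{α ∈ S} (z − α), where S = {6, 1}.
Expanding the product yields: p(z) = z^2 -7·z + 6.
The resulting polynomial has degree 2 and real coefficients as required.

p(z) = z^2 -7·z + 6.


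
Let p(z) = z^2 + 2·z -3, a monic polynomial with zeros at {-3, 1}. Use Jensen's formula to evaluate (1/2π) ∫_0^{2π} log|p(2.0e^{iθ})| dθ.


Zeros: -3, 1; r = 2.0.
Inside |z| < r: 1. Outside (|z| ≥ r): -3.
p(0) = -3, so log|p(0)| = log(3) = 1.0986.
Apply Jensen: I(r) = log|p(0)| + Σ_k log(r/|z_k|), summed over zeros inside |z| < r.
  log(r/|z_k|) for z_k = 1: log(2.0/1) = 0.6931
  Outside zeros (-3) contribute nothing to the Jensen sum.
Sum over inside zeros: 0.6931.
I(r) = log|p(0)| + (inside sum) = 1.0986 + 0.6931 = 1.7918.
Note: since some zeros are outside |z| ≤ r, the simplified n·log(r) form does NOT apply — only the inside zeros contribute.

I(r) ≈ 1.7918.


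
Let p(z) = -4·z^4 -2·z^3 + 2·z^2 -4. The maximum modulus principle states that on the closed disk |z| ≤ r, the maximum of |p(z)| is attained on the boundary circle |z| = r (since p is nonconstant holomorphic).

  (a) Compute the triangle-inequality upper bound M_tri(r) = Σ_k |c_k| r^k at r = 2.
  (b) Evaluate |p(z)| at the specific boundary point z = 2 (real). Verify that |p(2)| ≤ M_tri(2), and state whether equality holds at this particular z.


Coefficients: c_0 = -4, c_1 = 0, c_2 = 2, c_3 = -2, c_4 = -4. Radius r = 2.
Part (a). Triangle bound: M_tri(r) = Σ_k |c_k| r^k
  = |-4|·2^0 + |0|·2^1 + |2|·2^2 + |-2|·2^3 + |-4|·2^4
  = 4 + 0 + 8 + 16 + 64 = 92.
This bounds M(r) := max_{|z|=r} |p(z)| from above; equality holds iff all terms c_k z^k can be made to align in phase at a single z on |z|=r.
Part (b). At z = 2 (real, on the circle |z| = r):
  p(2) = (-4)·2^0 + (0)·2^1 + (2)·2^2 + (-2)·2^3 + (-4)·2^4 = -76.
  |p(2)| = 76.
Check: |p(2)| = 76 ≤ 92 = M_tri(2). ✓ Equality does not hold at z = 2 (the coefficients have mixed signs, so the terms do not all align in phase there).

M_tri(2) = 92; |p(2)| = 76; equality at z=2: no.


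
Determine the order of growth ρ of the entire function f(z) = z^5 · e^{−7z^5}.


M(r) = max_{|z|=r} |1|·|z|^5·|e^{−7z^5}| = 1·r^5 · e^{7r^5} (the factors attain their maxima compatibly on |z|=r). Then log M(r) = log 1 + 5·log r + 7r^5, dominated by the last term, so log log M(r) ~ 5·log r. The polynomial factor 1z^5 contributes only a log r term and does not affect the order. ρ = 5.
Therefore ρ = 5.

Order ρ = 5.


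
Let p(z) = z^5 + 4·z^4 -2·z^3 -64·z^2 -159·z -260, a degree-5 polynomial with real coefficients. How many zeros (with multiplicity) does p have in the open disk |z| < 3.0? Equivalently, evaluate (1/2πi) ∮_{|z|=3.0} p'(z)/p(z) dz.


The zeros of p are: (-1 + 2i), (-1 - 2i), 4, (-3 + 2i), (-3 - 2i).
Their magnitudes are: 2.236, 2.236, 4, 3.606, 3.606.
Zeros with |z| < R = 3.0: (-1 + 2i), (-1 - 2i).
Count = 2.
By the argument principle, (1/2πi) ∮_{|z|=R} p'(z)/p(z) dz equals exactly this count.

Number of zeros inside |z| < 3.0: 2.


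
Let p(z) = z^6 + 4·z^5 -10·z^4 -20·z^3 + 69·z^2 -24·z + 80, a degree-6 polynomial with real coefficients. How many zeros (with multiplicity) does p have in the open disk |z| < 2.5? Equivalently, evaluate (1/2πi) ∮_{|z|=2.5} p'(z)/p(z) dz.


The zeros of p are: -4, (2 + 1i), (2 - 1i), -4, (0 + 1i), (0 - 1i).
Their magnitudes are: 4, 2.236, 2.236, 4, 1, 1.
Zeros with |z| < R = 2.5: (2 + 1i), (2 - 1i), (0 + 1i), (0 - 1i).
Count = 4.
By the argument principle, (1/2πi) ∮_{|z|=R} p'(z)/p(z) dz equals exactly this count.

Number of zeros inside |z| < 2.5: 4.


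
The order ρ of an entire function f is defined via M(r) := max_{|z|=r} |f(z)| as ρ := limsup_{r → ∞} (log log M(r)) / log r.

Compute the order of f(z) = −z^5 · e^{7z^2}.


M(r) = max_{|z|=r} |-1|·|z|^5·|e^{7z^2}| = 1·r^5 · e^{7r^2} (the factors attain their maxima compatibly on |z|=r). Then log M(r) = log 1 + 5·log r + 7r^2, dominated by the last term, so log log M(r) ~ 2·log r. The polynomial factor -1z^5 contributes only a log r term and does not affect the order. ρ = 2.
Therefore ρ = 2.

Order ρ = 2.


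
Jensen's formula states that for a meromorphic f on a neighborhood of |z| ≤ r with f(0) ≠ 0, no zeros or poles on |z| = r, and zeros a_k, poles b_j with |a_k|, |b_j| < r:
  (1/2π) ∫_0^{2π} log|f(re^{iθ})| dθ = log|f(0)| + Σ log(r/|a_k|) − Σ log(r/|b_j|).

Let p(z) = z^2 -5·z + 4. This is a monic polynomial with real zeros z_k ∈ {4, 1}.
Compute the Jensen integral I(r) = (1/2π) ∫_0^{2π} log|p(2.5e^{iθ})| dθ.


Zeros: 1, 4; r = 2.5.
Inside |z| < r: 1. Outside (|z| ≥ r): 4.
p(0) = 4, so log|p(0)| = log(4) = 1.3863.
Apply Jensen: I(r) = log|p(0)| + Σ_k log(r/|z_k|), summed over zeros inside |z| < r.
  log(r/|z_k|) for z_k = 1: log(2.5/1) = 0.9163
  Outside zeros (4) contribute nothing to the Jensen sum.
Sum over inside zeros: 0.9163.
I(r) = log|p(0)| + (inside sum) = 1.3863 + 0.9163 = 2.3026.
Note: since some zeros are outside |z| ≤ r, the simplified n·log(r) form does NOT apply — only the inside zeros contribute.

I(r) ≈ 2.3026.


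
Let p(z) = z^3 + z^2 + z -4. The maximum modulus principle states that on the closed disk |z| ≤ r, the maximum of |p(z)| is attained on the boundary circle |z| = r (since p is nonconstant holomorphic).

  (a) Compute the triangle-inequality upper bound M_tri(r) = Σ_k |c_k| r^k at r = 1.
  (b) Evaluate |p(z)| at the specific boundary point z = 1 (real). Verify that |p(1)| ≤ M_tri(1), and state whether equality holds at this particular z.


Coefficients: c_0 = -4, c_1 = 1, c_2 = 1, c_3 = 1. Radius r = 1.
Part (a). Triangle bound: M_tri(r) = Σ_k |c_k| r^k
  = |-4|·1^0 + |1|·1^1 + |1|·1^2 + |1|·1^3
  = 4 + 1 + 1 + 1 = 7.
This bounds M(r) := max_{|z|=r} |p(z)| from above; equality holds iff all terms c_k z^k can be made to align in phase at a single z on |z|=r.
Part (b). At z = 1 (real, on the circle |z| = r):
  p(1) = (-4)·1^0 + (1)·1^1 + (1)·1^2 + (1)·1^3 = -1.
  |p(1)| = 1.
Check: |p(1)| = 1 ≤ 7 = M_tri(1). ✓ Equality does not hold at z = 1 (the coefficients have mixed signs, so the terms do not all align in phase there).

M_tri(1) = 7; |p(1)| = 1; equality at z=1: no.


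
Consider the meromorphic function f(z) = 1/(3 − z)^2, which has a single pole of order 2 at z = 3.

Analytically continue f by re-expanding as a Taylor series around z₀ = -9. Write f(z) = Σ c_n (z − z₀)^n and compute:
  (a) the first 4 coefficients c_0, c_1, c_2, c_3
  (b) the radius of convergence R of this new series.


Let w = z − z₀, so z = z₀ + w.
Then 3 − z = 3 − (z₀ + w) = (3 − z₀) − w = 12 − w.
f(z) = 1/(12 − w)^2 = (1/(12)^2) · (1 − w/(12))^{−2}.
By the binomial series (1−u)^{−2} = Σ_{n≥0} C(n+1, 1) u^n for |u|<1, with u = w/(12):
  c_n = C(n+1, 1) / (12)^(n+2).
  c_0 = 1/(12)^2 = 1/144.
  c_1 = 2/(12)^3 = 1/864.
  c_2 = 3/(12)^4 = 1/6912.
  c_3 = 4/(12)^5 = 1/62208.
The series is valid for |w/d| < 1, i.e. |z − z₀| < |d|.
Radius of convergence: R = |3 − z₀| = |12| = 12 (distance from z₀ to the singularity z = 3).

c_0 = 1/144, c_1 = 1/864, c_2 = 1/6912, c_3 = 1/62208; R = 12.


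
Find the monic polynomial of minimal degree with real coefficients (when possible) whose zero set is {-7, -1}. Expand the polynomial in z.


The polynomial is p(z) = ∏_{α ∈ S} (z − α), where S = {-7, -1}.
Expanding the product yields: p(z) = z^2 + 8·z + 7.
The resulting polynomial has degree 2 and real coefficients as required.

p(z) = z^2 + 8·z + 7.


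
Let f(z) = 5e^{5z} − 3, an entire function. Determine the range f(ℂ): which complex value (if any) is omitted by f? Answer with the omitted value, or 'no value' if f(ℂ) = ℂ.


Little Picard bounds the complement of f(ℂ) to at most one point.
e^{5z} is never zero on ℂ, so 5·e^{5z} takes every value in ℂ ∖ {0}. Adding -3 shifts the range to ℂ ∖ {-3}. Thus f omits exactly the value -3.

Omitted value: -3.


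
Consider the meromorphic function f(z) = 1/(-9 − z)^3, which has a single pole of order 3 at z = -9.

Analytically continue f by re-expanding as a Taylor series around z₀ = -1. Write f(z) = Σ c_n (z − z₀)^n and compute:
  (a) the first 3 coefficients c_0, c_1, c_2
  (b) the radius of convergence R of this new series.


Let w = z − z₀, so z = z₀ + w.
Then -9 − z = -9 − (z₀ + w) = (-9 − z₀) − w = -8 − w.
f(z) = 1/(-8 − w)^3 = (1/(-8)^3) · (1 − w/(-8))^{−3}.
By the binomial series (1−u)^{−3} = Σ_{n≥0} C(n+2, 2) u^n for |u|<1, with u = w/(-8):
  c_n = C(n+2, 2) / (-8)^(n+3).
  c_0 = 1/(-8)^3 = -1/512.
  c_1 = 3/(-8)^4 = 3/4096.
  c_2 = 6/(-8)^5 = -3/16384.
The series is valid for |w/d| < 1, i.e. |z − z₀| < |d|.
Radius of convergence: R = |-9 − z₀| = |-8| = 8 (distance from z₀ to the singularity z = -9).

c_0 = -1/512, c_1 = 3/4096, c_2 = -3/16384; R = 8.


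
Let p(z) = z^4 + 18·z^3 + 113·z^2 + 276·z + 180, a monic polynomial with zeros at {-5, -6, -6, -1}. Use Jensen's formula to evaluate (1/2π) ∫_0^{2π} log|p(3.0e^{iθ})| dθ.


Zeros: -6, -6, -5, -1; r = 3.0.
Inside |z| < r: -1. Outside (|z| ≥ r): -6, -6, -5.
p(0) = 180, so log|p(0)| = log(180) = 5.1930.
Apply Jensen: I(r) = log|p(0)| + Σ_k log(r/|z_k|), summed over zeros inside |z| < r.
  log(r/|z_k|) for z_k = -1: log(3.0/1) = 1.0986
  Outside zeros (-6, -6, -5) contribute nothing to the Jensen sum.
Sum over inside zeros: 1.0986.
I(r) = log|p(0)| + (inside sum) = 5.1930 + 1.0986 = 6.2916.
Note: since some zeros are outside |z| ≤ r, the simplified n·log(r) form does NOT apply — only the inside zeros contribute.

I(r) ≈ 6.2916.


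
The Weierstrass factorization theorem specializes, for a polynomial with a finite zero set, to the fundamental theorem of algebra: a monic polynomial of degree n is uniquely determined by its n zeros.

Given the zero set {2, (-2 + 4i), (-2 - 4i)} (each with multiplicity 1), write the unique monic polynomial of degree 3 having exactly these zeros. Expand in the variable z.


The polynomial is p(z) = ∏_{α ∈ S} (z − α), where S = {2, (-2 + 4i), (-2 - 4i)}.
Expanding the product yields: p(z) = z^3 + 2·z^2 + 12·z -40.
Note conjugate pairs combine to real quadratics: (z − (-2+4i))(z − (-2−4i)) = z² + 4z + 20.
The resulting polynomial has degree 3 and real coefficients as required.

p(z) = z^3 + 2·z^2 + 12·z -40.


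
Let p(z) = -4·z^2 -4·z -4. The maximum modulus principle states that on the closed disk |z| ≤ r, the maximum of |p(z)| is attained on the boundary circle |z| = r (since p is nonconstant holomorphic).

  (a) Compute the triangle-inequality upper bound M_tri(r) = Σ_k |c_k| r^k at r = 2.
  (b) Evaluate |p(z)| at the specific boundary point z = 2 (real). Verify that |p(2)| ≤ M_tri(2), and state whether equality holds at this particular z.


Coefficients: c_0 = -4, c_1 = -4, c_2 = -4. Radius r = 2.
Part (a). Triangle bound: M_tri(r) = Σ_k |c_k| r^k
  = |-4|·2^0 + |-4|·2^1 + |-4|·2^2
  = 4 + 8 + 16 = 28.
This bounds M(r) := max_{|z|=r} |p(z)| from above; equality holds iff all terms c_k z^k can be made to align in phase at a single z on |z|=r.
Part (b). At z = 2 (real, on the circle |z| = r):
  p(2) = (-4)·2^0 + (-4)·2^1 + (-4)·2^2 = -28.
  |p(2)| = 28.
Since all nonzero coefficients share the same sign, |p(2)| = 28 = M_tri(2); the triangle bound is attained at z = 2, so in fact M(r) = 28.

M_tri(2) = 28; |p(2)| = 28; equality at z=2: yes.


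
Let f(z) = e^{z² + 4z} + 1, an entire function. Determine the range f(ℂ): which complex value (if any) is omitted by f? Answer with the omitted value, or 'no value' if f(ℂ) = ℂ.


Little Picard bounds the complement of f(ℂ) to at most one point.
The exponent g(z) = z² + 4z is a nonconstant polynomial, hence surjective onto ℂ. So e^{g(z)} takes every value in {e^w : w ∈ ℂ} = ℂ ∖ {0}. Adding 1 shifts the range to ℂ ∖ {1}. f omits exactly 1.

Omitted value: 1.


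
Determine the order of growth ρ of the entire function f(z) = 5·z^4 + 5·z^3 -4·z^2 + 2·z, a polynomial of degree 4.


|f(z)| ≤ Σ|c_k|·r^k = O(r^4) as r → ∞. Polynomial growth is O(e^{r^ε}) for every ε > 0 (since r^4/e^{r^ε} → 0), so ρ ≤ ε for all ε > 0, i.e. ρ = 0. Every nonconstant polynomial has order 0.
Therefore ρ = 0.

Order ρ = 0.


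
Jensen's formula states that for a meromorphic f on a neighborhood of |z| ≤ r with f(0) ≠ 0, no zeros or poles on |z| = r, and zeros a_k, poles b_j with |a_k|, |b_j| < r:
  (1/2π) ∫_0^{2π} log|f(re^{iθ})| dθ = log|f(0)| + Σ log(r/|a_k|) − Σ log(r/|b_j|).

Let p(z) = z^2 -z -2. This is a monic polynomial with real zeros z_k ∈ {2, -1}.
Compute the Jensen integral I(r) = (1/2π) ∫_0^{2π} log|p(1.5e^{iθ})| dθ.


Zeros: -1, 2; r = 1.5.
Inside |z| < r: -1. Outside (|z| ≥ r): 2.
p(0) = -2, so log|p(0)| = log(2) = 0.6931.
Apply Jensen: I(r) = log|p(0)| + Σ_k log(r/|z_k|), summed over zeros inside |z| < r.
  log(r/|z_k|) for z_k = -1: log(1.5/1) = 0.4055
  Outside zeros (2) contribute nothing to the Jensen sum.
Sum over inside zeros: 0.4055.
I(r) = log|p(0)| + (inside sum) = 0.6931 + 0.4055 = 1.0986.
Note: since some zeros are outside |z| ≤ r, the simplified n·log(r) form does NOT apply — only the inside zeros contribute.

I(r) ≈ 1.0986.


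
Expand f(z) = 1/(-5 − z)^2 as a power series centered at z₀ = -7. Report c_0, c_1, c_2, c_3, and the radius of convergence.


Let w = z − z₀, so z = z₀ + w.
Then -5 − z = -5 − (z₀ + w) = (-5 − z₀) − w = 2 − w.
f(z) = 1/(2 − w)^2 = (1/(2)^2) · (1 − w/(2))^{−2}.
By the binomial series (1−u)^{−2} = Σ_{n≥0} C(n+1, 1) u^n for |u|<1, with u = w/(2):
  c_n = C(n+1, 1) / (2)^(n+2).
  c_0 = 1/(2)^2 = 1/4.
  c_1 = 2/(2)^3 = 1/4.
  c_2 = 3/(2)^4 = 3/16.
  c_3 = 4/(2)^5 = 1/8.
The series is valid for |w/d| < 1, i.e. |z − z₀| < |d|.
Radius of convergence: R = |-5 − z₀| = |2| = 2 (distance from z₀ to the singularity z = -5).

c_0 = 1/4, c_1 = 1/4, c_2 = 3/16, c_3 = 1/8; R = 2.


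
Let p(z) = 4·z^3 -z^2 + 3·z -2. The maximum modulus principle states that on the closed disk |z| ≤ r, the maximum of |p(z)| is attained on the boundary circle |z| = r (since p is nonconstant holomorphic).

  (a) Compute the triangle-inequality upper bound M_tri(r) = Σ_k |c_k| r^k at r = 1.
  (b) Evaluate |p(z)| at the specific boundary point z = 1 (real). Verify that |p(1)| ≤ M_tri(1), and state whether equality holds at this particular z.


Coefficients: c_0 = -2, c_1 = 3, c_2 = -1, c_3 = 4. Radius r = 1.
Part (a). Triangle bound: M_tri(r) = Σ_k |c_k| r^k
  = |-2|·1^0 + |3|·1^1 + |-1|·1^2 + |4|·1^3
  = 2 + 3 + 1 + 4 = 10.
This bounds M(r) := max_{|z|=r} |p(z)| from above; equality holds iff all terms c_k z^k can be made to align in phase at a single z on |z|=r.
Part (b). At z = 1 (real, on the circle |z| = r):
  p(1) = (-2)·1^0 + (3)·1^1 + (-1)·1^2 + (4)·1^3 = 4.
  |p(1)| = 4.
Check: |p(1)| = 4 ≤ 10 = M_tri(1). ✓ Equality does not hold at z = 1 (the coefficients have mixed signs, so the terms do not all align in phase there).

M_tri(1) = 10; |p(1)| = 4; equality at z=1: no.


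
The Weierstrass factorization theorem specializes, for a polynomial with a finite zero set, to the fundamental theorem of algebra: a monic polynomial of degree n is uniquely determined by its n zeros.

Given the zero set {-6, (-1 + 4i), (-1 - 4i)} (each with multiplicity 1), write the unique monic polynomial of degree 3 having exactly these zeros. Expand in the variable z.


The polynomial is p(z) = ∏_{α ∈ S} (z − α), where S = {-6, (-1 + 4i), (-1 - 4i)}.
Expanding the product yields: p(z) = z^3 + 8·z^2 + 29·z + 102.
Note conjugate pairs combine to real quadratics: (z − (-1+4i))(z − (-1−4i)) = z² + 2z + 17.
The resulting polynomial has degree 3 and real coefficients as required.

p(z) = z^3 + 8·z^2 + 29·z + 102.


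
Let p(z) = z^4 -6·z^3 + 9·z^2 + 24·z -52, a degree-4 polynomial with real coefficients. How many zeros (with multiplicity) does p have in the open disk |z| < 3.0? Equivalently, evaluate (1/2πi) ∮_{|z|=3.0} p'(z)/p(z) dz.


The zeros of p are: -2, (3 + 2i), (3 - 2i), 2.
Their magnitudes are: 2, 3.606, 3.606, 2.
Zeros with |z| < R = 3.0: -2, 2.
Count = 2.
By the argument principle, (1/2πi) ∮_{|z|=R} p'(z)/p(z) dz equals exactly this count.

Number of zeros inside |z| < 3.0: 2.


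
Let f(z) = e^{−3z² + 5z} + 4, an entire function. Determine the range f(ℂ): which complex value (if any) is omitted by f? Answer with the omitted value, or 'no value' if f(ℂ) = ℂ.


Little Picard bounds the complement of f(ℂ) to at most one point.
The exponent g(z) = −3z² + 5z is a nonconstant polynomial, hence surjective onto ℂ. So e^{g(z)} takes every value in {e^w : w ∈ ℂ} = ℂ ∖ {0}. Adding 4 shifts the range to ℂ ∖ {4}. f omits exactly 4.

Omitted value: 4.


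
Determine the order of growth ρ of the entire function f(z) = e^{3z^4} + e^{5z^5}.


Each summand is entire of order 4 and 5 respectively (as in the single-exponential case). The order of a sum is at most the max of the orders, so ρ ≤ 5. For the lower bound: on |z|=r choose arg z so that 5z^5 is real positive; then |e^{5z^5}| = e^{5r^5} while |e^{3z^4}| ≤ e^{3r^4} = o(e^{5r^5}). So |f| ≥ e^{5r^5}(1 − o(1)) and ρ ≥ 5. Hence ρ = max(4, 5) = 5.
Therefore ρ = 5.

Order ρ = 5.


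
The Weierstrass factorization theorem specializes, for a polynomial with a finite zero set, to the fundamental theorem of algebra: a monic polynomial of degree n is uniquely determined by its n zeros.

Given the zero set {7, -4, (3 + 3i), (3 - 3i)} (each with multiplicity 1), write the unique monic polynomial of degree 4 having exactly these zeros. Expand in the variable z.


The polynomial is p(z) = ∏_{α ∈ S} (z − α), where S = {7, -4, (3 + 3i), (3 - 3i)}.
Expanding the product yields: p(z) = z^4 -9·z^3 + 8·z^2 + 114·z -504.
Note conjugate pairs combine to real quadratics: (z − (3+3i))(z − (3−3i)) = z² − 6z + 18.
The resulting polynomial has degree 4 and real coefficients as required.

p(z) = z^4 -9·z^3 + 8·z^2 + 114·z -504.


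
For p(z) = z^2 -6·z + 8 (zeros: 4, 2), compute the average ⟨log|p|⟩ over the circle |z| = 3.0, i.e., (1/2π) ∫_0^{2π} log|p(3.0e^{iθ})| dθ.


Zeros: 2, 4; r = 3.0.
Inside |z| < r: 2. Outside (|z| ≥ r): 4.
p(0) = 8, so log|p(0)| = log(8) = 2.0794.
Apply Jensen: I(r) = log|p(0)| + Σ_k log(r/|z_k|), summed over zeros inside |z| < r.
  log(r/|z_k|) for z_k = 2: log(3.0/2) = 0.4055
  Outside zeros (4) contribute nothing to the Jensen sum.
Sum over inside zeros: 0.4055.
I(r) = log|p(0)| + (inside sum) = 2.0794 + 0.4055 = 2.4849.
Note: since some zeros are outside |z| ≤ r, the simplified n·log(r) form does NOT apply — only the inside zeros contribute.

I(r) ≈ 2.4849.


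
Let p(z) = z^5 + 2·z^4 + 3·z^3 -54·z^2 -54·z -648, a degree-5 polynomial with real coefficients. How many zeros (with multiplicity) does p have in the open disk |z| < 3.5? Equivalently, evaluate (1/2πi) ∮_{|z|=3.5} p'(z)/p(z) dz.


The zeros of p are: 4, (-3 + 3i), (-3 - 3i), (0 + 3i), (0 - 3i).
Their magnitudes are: 4, 4.243, 4.243, 3, 3.
Zeros with |z| < R = 3.5: (0 + 3i), (0 - 3i).
Count = 2.
By the argument principle, (1/2πi) ∮_{|z|=R} p'(z)/p(z) dz equals exactly this count.

Number of zeros inside |z| < 3.5: 2.


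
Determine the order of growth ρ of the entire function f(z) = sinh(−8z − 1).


sinh(w) is a linear combination of e^{iw} and e^{−iw} (or e^w, e^{−w} in the hyperbolic case), so |sinh(w)| ≤ e^{|w|}. With w = −8z − 1, |w| ≤ 8|z| + 1 = 8r + 1 on |z| = r, giving M(r) ≤ e^{8r + 1}, so ρ ≤ 1. On a suitable ray (z = it for sin/cos; z = t for sinh/cosh, t real → ∞), |sinh(−8z − 1)| grows like e^{8|t|}/2, so ρ ≥ 1. Hence ρ = 1.
Therefore ρ = 1.

Order ρ = 1.


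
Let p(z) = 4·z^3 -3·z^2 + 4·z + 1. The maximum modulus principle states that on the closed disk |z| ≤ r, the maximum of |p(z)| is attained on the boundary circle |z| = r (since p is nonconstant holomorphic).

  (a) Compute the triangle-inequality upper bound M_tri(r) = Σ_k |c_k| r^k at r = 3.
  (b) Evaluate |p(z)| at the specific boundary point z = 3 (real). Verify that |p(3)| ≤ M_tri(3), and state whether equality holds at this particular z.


Coefficients: c_0 = 1, c_1 = 4, c_2 = -3, c_3 = 4. Radius r = 3.
Part (a). Triangle bound: M_tri(r) = Σ_k |c_k| r^k
  = |1|·3^0 + |4|·3^1 + |-3|·3^2 + |4|·3^3
  = 1 + 12 + 27 + 108 = 148.
This bounds M(r) := max_{|z|=r} |p(z)| from above; equality holds iff all terms c_k z^k can be made to align in phase at a single z on |z|=r.
Part (b). At z = 3 (real, on the circle |z| = r):
  p(3) = (1)·3^0 + (4)·3^1 + (-3)·3^2 + (4)·3^3 = 94.
  |p(3)| = 94.
Check: |p(3)| = 94 ≤ 148 = M_tri(3). ✓ Equality does not hold at z = 3 (the coefficients have mixed signs, so the terms do not all align in phase there).

M_tri(3) = 148; |p(3)| = 94; equality at z=3: no.


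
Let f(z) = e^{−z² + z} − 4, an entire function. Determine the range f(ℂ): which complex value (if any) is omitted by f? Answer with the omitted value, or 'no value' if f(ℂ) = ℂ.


Little Picard bounds the complement of f(ℂ) to at most one point.
The exponent g(z) = −z² + z is a nonconstant polynomial, hence surjective onto ℂ. So e^{g(z)} takes every value in {e^w : w ∈ ℂ} = ℂ ∖ {0}. Adding -4 shifts the range to ℂ ∖ {-4}. f omits exactly -4.

Omitted value: -4.


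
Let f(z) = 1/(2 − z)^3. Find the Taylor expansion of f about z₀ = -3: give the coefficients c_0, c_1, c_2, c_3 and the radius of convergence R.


Let w = z − z₀, so z = z₀ + w.
Then 2 − z = 2 − (z₀ + w) = (2 − z₀) − w = 5 − w.
f(z) = 1/(5 − w)^3 = (1/(5)^3) · (1 − w/(5))^{−3}.
By the binomial series (1−u)^{−3} = Σ_{n≥0} C(n+2, 2) u^n for |u|<1, with u = w/(5):
  c_n = C(n+2, 2) / (5)^(n+3).
  c_0 = 1/(5)^3 = 1/125.
  c_1 = 3/(5)^4 = 3/625.
  c_2 = 6/(5)^5 = 6/3125.
  c_3 = 10/(5)^6 = 2/3125.
The series is valid for |w/d| < 1, i.e. |z − z₀| < |d|.
Radius of convergence: R = |2 − z₀| = |5| = 5 (distance from z₀ to the singularity z = 2).

c_0 = 1/125, c_1 = 3/625, c_2 = 6/3125, c_3 = 2/3125; R = 5.


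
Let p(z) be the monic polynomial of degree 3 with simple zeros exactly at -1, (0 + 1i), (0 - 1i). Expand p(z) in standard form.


The polynomial is p(z) = ∏_{α ∈ S} (z − α), where S = {-1, (0 + 1i), (0 - 1i)}.
Expanding the product yields: p(z) = z^3 + z^2 + z + 1.
Note conjugate pairs combine to real quadratics: (z − (0+1i))(z − (0−1i)) = z² + 1.
The resulting polynomial has degree 3 and real coefficients as required.

p(z) = z^3 + z^2 + z + 1.


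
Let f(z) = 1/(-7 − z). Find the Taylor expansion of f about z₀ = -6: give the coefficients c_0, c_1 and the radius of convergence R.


Let w = z − z₀, so z = z₀ + w.
Then -7 − z = -7 − (z₀ + w) = (-7 − z₀) − w = -1 − w.
f(z) = 1/(-1 − w) = (1/(-1)) · 1/(1 − w/(-1)) = Σ_{n≥0} w^n / (-1)^(n+1).
So c_n = 1/(-1)^(n+1):
  c_0 = 1/(-1)^1 = -1.
  c_1 = 1/(-1)^2 = 1.
The series is valid for |w/d| < 1, i.e. |z − z₀| < |d|.
Radius of convergence: R = |-7 − z₀| = |-1| = 1 (distance from z₀ to the singularity z = -7).

c_0 = -1, c_1 = 1; R = 1.


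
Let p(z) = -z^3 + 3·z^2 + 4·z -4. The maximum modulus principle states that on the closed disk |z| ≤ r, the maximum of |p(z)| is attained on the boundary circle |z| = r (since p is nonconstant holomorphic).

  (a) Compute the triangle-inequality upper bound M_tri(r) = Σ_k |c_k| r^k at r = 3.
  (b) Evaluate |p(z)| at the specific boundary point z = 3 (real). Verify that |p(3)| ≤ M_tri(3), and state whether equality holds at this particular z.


Coefficients: c_0 = -4, c_1 = 4, c_2 = 3, c_3 = -1. Radius r = 3.
Part (a). Triangle bound: M_tri(r) = Σ_k |c_k| r^k
  = |-4|·3^0 + |4|·3^1 + |3|·3^2 + |-1|·3^3
  = 4 + 12 + 27 + 27 = 70.
This bounds M(r) := max_{|z|=r} |p(z)| from above; equality holds iff all terms c_k z^k can be made to align in phase at a single z on |z|=r.
Part (b). At z = 3 (real, on the circle |z| = r):
  p(3) = (-4)·3^0 + (4)·3^1 + (3)·3^2 + (-1)·3^3 = 8.
  |p(3)| = 8.
Check: |p(3)| = 8 ≤ 70 = M_tri(3). ✓ Equality does not hold at z = 3 (the coefficients have mixed signs, so the terms do not all align in phase there).

M_tri(3) = 70; |p(3)| = 8; equality at z=3: no.


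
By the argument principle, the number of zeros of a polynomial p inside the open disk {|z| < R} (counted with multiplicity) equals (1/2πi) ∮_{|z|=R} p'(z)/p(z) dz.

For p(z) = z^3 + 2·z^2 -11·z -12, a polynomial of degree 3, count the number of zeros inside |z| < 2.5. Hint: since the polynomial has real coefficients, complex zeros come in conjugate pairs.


The zeros of p are: 3, -4, -1.
Their magnitudes are: 3, 4, 1.
Zeros with |z| < R = 2.5: -1.
Count = 1.
By the argument principle, (1/2πi) ∮_{|z|=R} p'(z)/p(z) dz equals exactly this count.

Number of zeros inside |z| < 2.5: 1.


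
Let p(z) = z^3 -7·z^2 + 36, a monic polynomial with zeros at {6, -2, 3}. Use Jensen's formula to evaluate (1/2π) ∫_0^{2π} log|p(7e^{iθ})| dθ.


Zeros: -2, 3, 6; r = 7.
Inside |z| < r: -2, 3, 6. Outside (|z| ≥ r): ∅.
p(0) = 36, so log|p(0)| = log(36) = 3.5835.
Apply Jensen: I(r) = log|p(0)| + Σ_k log(r/|z_k|), summed over zeros inside |z| < r.
  log(r/|z_k|) for z_k = 6: log(7/6) = 0.1542
  log(r/|z_k|) for z_k = -2: log(7/2) = 1.2528
  log(r/|z_k|) for z_k = 3: log(7/3) = 0.8473
Sum over inside zeros: 2.2542.
I(r) = log|p(0)| + (inside sum) = 3.5835 + 2.2542 = 5.8377.
Closed form (all zeros inside, monic): I(r) = n·log(r) = 3·log(7) = 5.8377. ✓

I(r) ≈ 5.8377.


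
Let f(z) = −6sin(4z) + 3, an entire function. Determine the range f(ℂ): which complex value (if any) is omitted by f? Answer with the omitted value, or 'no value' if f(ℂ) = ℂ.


Little Picard bounds the complement of f(ℂ) to at most one point.
sin is entire and surjective onto ℂ: for every w ∈ ℂ, sin(ζ) = w has a solution ζ ∈ ℂ (e.g., via the complex inverse arcsin). With ζ = 4z this gives z = ζ/(4). Then -6·sin(4z) takes every value in -6·ℂ = ℂ, and adding 3 is a bijection of ℂ. So f is surjective and omits no value. (Note: only on the real line is sin bounded by [−1, 1].)

Omitted value: no value.
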